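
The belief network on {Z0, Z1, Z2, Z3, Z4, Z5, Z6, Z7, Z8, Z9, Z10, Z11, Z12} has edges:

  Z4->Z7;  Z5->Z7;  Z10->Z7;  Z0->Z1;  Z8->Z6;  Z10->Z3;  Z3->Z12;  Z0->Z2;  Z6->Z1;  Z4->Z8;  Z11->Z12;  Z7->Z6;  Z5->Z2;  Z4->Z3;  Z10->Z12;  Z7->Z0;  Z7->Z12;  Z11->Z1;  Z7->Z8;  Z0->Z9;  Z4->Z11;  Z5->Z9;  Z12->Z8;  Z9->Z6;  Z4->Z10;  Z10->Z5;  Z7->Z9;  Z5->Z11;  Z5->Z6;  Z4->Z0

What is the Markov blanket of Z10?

{Z3, Z4, Z5, Z7, Z11, Z12}

Z10 has parent Z4.
Z10 has children Z3, Z5, Z7, Z12.
Parents of each child, excluding Z10:
  parents(Z3) \ {Z10} = {Z4}.
  Z5: no additional parents.
  Z7's other parents are Z4, Z5.
  Z12 also has parents Z3, Z7, Z11.
MB(Z10) = {Z3, Z4, Z5, Z7, Z11, Z12}.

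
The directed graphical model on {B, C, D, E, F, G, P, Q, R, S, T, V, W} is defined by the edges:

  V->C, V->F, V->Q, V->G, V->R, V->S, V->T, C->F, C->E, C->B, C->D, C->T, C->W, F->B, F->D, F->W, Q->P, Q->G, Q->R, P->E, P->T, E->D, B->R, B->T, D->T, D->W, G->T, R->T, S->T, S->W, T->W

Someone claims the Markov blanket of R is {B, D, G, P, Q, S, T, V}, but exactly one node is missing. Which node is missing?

The Markov blanket of a node is its parents, its children, and the other parents of its children.
Ch(R) = {T}.
R has parents B, Q, V.
For each child, the remaining parents (spouses of R):
  T: B, C, D, G, P, S, V
MB(R) = {B, C, D, G, P, Q, S, T, V}.
Comparing with the claimed set, C is missing.

C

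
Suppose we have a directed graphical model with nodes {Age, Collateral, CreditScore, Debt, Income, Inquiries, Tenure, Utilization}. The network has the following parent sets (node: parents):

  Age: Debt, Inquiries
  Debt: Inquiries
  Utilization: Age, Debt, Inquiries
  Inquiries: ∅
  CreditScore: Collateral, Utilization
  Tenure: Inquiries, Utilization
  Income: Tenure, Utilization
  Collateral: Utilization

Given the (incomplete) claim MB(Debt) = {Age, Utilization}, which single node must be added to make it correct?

Debt has children Age, Utilization.
Debt's parents: Inquiries.
For each child, the remaining parents (spouses of Debt):
  parents(Age) \ {Debt} = {Inquiries}.
  Utilization's other parents are Age, Inquiries.
MB(Debt) = {Age, Inquiries, Utilization}.
Comparing with the claimed set, Inquiries is missing.

Inquiries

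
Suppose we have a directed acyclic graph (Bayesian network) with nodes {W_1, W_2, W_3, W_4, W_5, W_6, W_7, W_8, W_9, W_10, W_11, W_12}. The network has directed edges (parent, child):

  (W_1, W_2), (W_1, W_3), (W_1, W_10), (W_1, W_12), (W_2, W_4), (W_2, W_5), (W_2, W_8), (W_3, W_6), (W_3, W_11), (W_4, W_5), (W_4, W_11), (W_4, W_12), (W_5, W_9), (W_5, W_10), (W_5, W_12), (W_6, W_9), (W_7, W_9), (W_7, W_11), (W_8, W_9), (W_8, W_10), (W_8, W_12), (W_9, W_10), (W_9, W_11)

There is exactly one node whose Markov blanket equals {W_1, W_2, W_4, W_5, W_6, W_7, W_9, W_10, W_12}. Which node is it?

The target node must have every member of {W_1, W_2, W_4, W_5, W_6, W_7, W_9, W_10, W_12} as a parent, child, or co-parent, and no others.
Parents of W_8: W_2; children: W_9, W_10, W_12; co-parents: W_1, W_4, W_5, W_6, W_7, W_9.
These exactly cover the given set, so the node is W_8.

W_8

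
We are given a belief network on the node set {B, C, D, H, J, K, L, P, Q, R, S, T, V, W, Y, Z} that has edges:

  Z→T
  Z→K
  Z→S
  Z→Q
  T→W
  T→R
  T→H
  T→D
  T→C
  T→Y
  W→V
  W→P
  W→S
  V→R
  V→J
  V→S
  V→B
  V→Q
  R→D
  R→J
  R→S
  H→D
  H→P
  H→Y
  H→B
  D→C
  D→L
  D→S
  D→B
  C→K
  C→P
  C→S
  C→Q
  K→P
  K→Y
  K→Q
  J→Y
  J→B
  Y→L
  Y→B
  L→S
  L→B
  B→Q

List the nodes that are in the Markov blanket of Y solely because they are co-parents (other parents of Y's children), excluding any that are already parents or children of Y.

Children of Y: B, L.
  L: D
  B: D, H, J, L, V
Excluding nodes already adjacent to Y (B, H, J, K, L, T), the co-parent-only contribution is {D, V}.

{D, V}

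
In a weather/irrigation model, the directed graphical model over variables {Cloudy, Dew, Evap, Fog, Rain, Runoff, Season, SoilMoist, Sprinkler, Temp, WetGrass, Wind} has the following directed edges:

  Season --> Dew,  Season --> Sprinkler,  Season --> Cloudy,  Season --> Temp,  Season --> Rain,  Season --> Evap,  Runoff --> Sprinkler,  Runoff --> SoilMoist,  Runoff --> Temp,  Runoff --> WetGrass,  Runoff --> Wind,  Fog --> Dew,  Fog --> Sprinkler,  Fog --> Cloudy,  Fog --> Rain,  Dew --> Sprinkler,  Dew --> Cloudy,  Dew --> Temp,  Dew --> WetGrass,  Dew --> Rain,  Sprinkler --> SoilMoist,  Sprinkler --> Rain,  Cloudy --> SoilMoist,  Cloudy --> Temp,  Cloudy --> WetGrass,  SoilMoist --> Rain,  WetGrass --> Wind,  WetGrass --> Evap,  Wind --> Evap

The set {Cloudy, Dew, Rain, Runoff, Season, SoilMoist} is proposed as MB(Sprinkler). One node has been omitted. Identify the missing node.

Sprinkler has children Rain, SoilMoist.
Pa(Sprinkler) = {Dew, Fog, Runoff, Season}.
For each child, the remaining parents (spouses of Sprinkler):
  SoilMoist also has parents Cloudy, Runoff.
  Rain's other parents are Dew, Fog, Season, SoilMoist.
MB(Sprinkler) = {Cloudy, Dew, Fog, Rain, Runoff, Season, SoilMoist}.
Comparing with the claimed set, Fog is missing.

Fog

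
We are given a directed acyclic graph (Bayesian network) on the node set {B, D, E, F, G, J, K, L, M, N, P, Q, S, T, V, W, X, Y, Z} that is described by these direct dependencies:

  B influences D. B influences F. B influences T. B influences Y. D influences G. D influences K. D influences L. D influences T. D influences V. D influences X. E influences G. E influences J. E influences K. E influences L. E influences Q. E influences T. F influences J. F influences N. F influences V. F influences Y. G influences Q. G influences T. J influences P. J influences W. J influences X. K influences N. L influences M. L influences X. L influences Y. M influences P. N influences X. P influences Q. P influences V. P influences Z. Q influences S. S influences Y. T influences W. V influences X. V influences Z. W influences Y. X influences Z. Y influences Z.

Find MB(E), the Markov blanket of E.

{B, D, F, G, J, K, L, P, Q, T}

Recall MB(v) = parents ∪ children ∪ spouses, where spouses are the other parents of v's children.
Pa(E) = {}.
Children of E: G, J, K, L, Q, T.
Parents of each child, excluding E:
  G: D
  J: F
  K: D
  L: D
  Q: G, P
  T: B, D, G
Taking the union gives {B, D, F, G, J, K, L, P, Q, T}.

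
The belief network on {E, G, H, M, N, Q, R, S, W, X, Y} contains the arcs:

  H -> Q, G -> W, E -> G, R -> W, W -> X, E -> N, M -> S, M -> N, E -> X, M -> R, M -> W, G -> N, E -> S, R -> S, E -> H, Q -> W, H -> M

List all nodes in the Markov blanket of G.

{E, M, N, Q, R, W}

Parents of G: E.
Children of G: N, W.
Other parents of G's children:
  N also has parents E, M.
  W's other parents are M, Q, R.
So the Markov blanket of G is {E, M, N, Q, R, W}.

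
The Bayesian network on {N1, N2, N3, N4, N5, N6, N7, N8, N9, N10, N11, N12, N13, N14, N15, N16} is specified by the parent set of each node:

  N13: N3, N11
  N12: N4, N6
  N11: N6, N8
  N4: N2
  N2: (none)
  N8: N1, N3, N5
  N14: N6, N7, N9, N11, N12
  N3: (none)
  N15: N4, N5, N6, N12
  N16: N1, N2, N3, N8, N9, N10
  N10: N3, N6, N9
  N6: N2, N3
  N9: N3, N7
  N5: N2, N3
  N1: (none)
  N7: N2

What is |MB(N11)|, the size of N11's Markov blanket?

8

The Markov blanket of a node is its parents, its children, and the other parents of its children.
Pa(N11) = {N6, N8}.
N11's children: N13, N14.
Other parents of N11's children:
  N13 also has parent N3.
  N14 also has parents N6, N7, N9, N12.
MB(N11) = {N3, N6, N7, N8, N9, N12, N13, N14}, which has 8 nodes.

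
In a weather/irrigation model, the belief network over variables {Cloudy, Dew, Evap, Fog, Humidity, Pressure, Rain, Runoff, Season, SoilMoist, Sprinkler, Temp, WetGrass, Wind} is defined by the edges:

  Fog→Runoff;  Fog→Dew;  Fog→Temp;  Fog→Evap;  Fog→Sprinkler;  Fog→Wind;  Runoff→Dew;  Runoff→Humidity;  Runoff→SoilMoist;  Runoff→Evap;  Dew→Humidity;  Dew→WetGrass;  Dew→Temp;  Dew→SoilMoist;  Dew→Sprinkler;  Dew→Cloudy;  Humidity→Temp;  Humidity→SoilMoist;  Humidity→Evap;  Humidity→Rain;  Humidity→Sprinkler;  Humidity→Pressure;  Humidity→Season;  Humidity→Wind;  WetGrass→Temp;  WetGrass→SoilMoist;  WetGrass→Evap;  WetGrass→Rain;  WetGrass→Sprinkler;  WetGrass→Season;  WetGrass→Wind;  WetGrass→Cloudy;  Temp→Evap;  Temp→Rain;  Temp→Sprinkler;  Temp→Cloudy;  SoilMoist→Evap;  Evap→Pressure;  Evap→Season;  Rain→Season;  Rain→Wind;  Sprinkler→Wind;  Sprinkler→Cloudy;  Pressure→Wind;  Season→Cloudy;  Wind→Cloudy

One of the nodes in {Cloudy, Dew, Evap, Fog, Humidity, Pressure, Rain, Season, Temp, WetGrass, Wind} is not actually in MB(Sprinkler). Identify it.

Parents of Sprinkler: Dew, Fog, Humidity, Temp, WetGrass.
Sprinkler's children: Cloudy, Wind.
Parents of each child, excluding Sprinkler:
  Wind also has parents Fog, Humidity, Pressure, Rain, WetGrass.
  parents(Cloudy) \ {Sprinkler} = {Dew, Season, Temp, WetGrass, Wind}.
MB(Sprinkler) = {Cloudy, Dew, Fog, Humidity, Pressure, Rain, Season, Temp, WetGrass, Wind}.
Evap is neither a parent, child, nor co-parent of Sprinkler, so it does not belong.

Evap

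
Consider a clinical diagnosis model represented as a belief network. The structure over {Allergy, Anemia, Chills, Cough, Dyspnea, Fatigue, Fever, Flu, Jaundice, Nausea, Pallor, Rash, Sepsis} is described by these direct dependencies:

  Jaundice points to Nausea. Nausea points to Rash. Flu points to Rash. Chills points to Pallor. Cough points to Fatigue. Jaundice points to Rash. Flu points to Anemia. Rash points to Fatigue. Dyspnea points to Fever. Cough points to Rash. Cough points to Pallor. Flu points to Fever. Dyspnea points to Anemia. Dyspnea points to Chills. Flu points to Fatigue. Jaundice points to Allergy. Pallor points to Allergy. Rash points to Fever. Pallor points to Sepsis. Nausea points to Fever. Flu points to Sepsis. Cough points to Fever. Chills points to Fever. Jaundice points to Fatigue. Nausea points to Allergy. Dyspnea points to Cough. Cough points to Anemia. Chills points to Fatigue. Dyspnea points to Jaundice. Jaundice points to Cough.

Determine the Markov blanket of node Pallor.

{Allergy, Chills, Cough, Flu, Jaundice, Nausea, Sepsis}

By definition, MB(Pallor) is built from Pallor's parents, Pallor's children, and the co-parents of Pallor.
Pallor has parents Chills, Cough.
Ch(Pallor) = {Allergy, Sepsis}.
Parents of each child, excluding Pallor:
  Allergy's other parents are Jaundice, Nausea.
  parents(Sepsis) \ {Pallor} = {Flu}.
MB(Pallor) = {Allergy, Chills, Cough, Flu, Jaundice, Nausea, Sepsis}.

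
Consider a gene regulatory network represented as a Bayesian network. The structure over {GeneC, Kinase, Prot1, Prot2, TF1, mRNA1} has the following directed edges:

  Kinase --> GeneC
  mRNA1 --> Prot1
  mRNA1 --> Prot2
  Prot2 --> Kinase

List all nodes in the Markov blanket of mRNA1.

Ch(mRNA1) = {Prot1, Prot2}.
Parents of mRNA1: none.
Co-parents of mRNA1 (other parents of its children):
  Prot2: no additional parents.
  Prot1 has no other parent.
Union: {} ∪ {Prot1, Prot2} ∪ {} = {Prot1, Prot2}.

{Prot1, Prot2}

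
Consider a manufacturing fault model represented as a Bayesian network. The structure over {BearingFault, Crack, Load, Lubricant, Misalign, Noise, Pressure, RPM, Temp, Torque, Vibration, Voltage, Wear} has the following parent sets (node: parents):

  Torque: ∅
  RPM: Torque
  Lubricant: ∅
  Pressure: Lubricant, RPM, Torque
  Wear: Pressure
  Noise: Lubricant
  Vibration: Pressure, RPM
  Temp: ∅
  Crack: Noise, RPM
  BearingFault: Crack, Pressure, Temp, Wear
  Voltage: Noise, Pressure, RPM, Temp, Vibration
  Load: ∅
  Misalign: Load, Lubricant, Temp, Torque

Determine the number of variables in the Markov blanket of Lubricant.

A node's Markov blanket = Pa ∪ Ch ∪ (parents of Ch other than the node itself).
Children of Lubricant: Misalign, Noise, Pressure.
Pa(Lubricant) = {}.
Co-parents of Lubricant (other parents of its children):
  Pressure's other parents are RPM, Torque.
  Noise has no other parent.
  Misalign's other parents are Load, Temp, Torque.
MB(Lubricant) = {Load, Misalign, Noise, Pressure, RPM, Temp, Torque}, which has 7 nodes.

7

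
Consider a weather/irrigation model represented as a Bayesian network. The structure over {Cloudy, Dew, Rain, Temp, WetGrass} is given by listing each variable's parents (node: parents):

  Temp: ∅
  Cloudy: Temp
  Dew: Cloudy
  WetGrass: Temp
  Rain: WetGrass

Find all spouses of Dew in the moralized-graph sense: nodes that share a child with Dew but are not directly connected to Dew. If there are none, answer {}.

{}

Dew has no children, so it has no co-parents. The set is empty.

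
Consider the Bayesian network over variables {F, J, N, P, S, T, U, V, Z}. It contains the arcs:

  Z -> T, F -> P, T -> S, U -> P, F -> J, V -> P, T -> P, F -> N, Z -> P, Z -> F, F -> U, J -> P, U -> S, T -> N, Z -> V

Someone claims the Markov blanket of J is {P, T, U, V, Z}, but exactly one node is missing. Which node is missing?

F

Parents of J: F.
J's children: P.
Other parents of J's children:
  parents(P) \ {J} = {F, T, U, V, Z}.
MB(J) = {F, P, T, U, V, Z}.
Comparing with the claimed set, F is missing.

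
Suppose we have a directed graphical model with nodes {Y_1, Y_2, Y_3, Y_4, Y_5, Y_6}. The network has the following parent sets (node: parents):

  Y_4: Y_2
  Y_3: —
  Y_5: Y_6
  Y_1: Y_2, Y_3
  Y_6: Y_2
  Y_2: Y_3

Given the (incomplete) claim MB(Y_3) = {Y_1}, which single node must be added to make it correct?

Y_2

By definition, MB(Y_3) is built from Y_3's parents, Y_3's children, and the co-parents of Y_3.
Y_3 has no parents.
Ch(Y_3) = {Y_1, Y_2}.
Other parents of Y_3's children:
  Y_2 has no other parent.
  Y_1 also has parent Y_2.
MB(Y_3) = {Y_1, Y_2}.
Comparing with the claimed set, Y_2 is missing.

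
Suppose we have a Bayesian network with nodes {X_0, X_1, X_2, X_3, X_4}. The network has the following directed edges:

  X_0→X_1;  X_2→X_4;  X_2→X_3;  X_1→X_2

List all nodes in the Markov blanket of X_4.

{X_2}

X_4 has parent X_2.
X_4 has no children.
With no children, X_4 has no spouses; the co-parent set is empty.
Taking the union gives {X_2}.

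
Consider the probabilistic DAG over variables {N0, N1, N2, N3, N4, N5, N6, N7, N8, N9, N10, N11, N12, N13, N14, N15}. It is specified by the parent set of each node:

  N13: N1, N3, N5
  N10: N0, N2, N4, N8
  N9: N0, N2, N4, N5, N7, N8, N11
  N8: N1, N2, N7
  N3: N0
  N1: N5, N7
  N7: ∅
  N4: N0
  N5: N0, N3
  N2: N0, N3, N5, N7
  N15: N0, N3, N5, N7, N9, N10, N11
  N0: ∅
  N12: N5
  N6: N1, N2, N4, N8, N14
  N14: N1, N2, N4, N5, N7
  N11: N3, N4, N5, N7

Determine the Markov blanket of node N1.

The Markov blanket of a node is its parents, its children, and the other parents of its children.
Pa(N1) = {N5, N7}.
Ch(N1) = {N6, N8, N13, N14}.
Parents of each child, excluding N1:
  parents(N13) \ {N1} = {N3, N5}.
  N14 also has parents N2, N4, N5, N7.
  N8 also has parents N2, N7.
  N6 also has parents N2, N4, N8, N14.
Union: {N5, N7} ∪ {N6, N8, N13, N14} ∪ {N2, N3, N4, N5, N7, N8, N14} = {N2, N3, N4, N5, N6, N7, N8, N13, N14}.

{N2, N3, N4, N5, N6, N7, N8, N13, N14}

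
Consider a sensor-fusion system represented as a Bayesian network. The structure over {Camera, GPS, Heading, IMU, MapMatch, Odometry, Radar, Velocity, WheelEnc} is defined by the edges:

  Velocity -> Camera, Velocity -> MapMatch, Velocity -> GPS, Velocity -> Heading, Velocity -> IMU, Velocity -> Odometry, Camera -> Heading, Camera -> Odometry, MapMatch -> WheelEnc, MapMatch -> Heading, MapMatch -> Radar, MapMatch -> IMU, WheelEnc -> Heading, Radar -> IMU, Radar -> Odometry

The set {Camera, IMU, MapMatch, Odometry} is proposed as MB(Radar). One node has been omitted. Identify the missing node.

Velocity

Radar has parent MapMatch.
Children of Radar: IMU, Odometry.
Other parents of Radar's children:
  parents(IMU) \ {Radar} = {MapMatch, Velocity}.
  Odometry's other parents are Camera, Velocity.
MB(Radar) = {Camera, IMU, MapMatch, Odometry, Velocity}.
Comparing with the claimed set, Velocity is missing.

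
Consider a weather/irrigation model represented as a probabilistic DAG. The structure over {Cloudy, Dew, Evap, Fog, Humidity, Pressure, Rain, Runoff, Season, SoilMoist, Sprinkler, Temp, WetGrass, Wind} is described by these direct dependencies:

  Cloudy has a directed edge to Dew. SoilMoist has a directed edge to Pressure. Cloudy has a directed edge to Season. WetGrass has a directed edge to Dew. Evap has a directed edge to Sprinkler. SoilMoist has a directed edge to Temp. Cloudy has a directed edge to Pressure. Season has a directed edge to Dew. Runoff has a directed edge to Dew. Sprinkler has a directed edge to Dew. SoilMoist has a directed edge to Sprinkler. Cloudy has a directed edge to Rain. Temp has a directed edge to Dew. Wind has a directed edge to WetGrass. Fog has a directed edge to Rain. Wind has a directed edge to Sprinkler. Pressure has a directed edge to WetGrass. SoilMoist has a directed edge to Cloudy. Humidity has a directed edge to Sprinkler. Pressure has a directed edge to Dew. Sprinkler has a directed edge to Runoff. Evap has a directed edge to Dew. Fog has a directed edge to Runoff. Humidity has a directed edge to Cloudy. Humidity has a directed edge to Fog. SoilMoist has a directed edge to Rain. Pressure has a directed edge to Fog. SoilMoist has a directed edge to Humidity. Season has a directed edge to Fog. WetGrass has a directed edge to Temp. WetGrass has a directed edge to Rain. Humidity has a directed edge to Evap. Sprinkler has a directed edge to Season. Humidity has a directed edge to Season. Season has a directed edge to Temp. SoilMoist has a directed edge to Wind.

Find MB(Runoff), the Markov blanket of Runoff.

Parents of Runoff: Fog, Sprinkler.
Runoff's children: Dew.
Co-parents of Runoff (other parents of its children):
  Dew: Cloudy, Evap, Pressure, Season, Sprinkler, Temp, WetGrass
Taking the union gives {Cloudy, Dew, Evap, Fog, Pressure, Season, Sprinkler, Temp, WetGrass}.

{Cloudy, Dew, Evap, Fog, Pressure, Season, Sprinkler, Temp, WetGrass}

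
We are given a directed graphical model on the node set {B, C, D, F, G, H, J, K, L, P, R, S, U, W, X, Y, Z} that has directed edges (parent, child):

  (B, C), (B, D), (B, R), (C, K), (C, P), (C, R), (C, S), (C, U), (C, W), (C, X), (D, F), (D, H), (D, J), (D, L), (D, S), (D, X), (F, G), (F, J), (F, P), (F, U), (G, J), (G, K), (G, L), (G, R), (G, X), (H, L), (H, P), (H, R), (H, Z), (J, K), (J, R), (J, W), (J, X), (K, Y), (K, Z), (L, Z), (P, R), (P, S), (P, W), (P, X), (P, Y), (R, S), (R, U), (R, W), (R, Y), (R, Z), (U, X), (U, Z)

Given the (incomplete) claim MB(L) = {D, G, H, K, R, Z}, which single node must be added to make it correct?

By definition, MB(L) is built from L's parents, L's children, and the co-parents of L.
L's parents: D, G, H.
Ch(L) = {Z}.
For each child, the remaining parents (spouses of L):
  Z: H, K, R, U
MB(L) = {D, G, H, K, R, U, Z}.
Comparing with the claimed set, U is missing.

U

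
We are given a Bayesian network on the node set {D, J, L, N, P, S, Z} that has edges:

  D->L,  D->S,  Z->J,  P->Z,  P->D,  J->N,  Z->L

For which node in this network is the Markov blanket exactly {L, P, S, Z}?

The target node must have every member of {L, P, S, Z} as a parent, child, or co-parent, and no others.
Parents of D: P; children: L, S; co-parents: Z.
These exactly cover the given set, so the node is D.

D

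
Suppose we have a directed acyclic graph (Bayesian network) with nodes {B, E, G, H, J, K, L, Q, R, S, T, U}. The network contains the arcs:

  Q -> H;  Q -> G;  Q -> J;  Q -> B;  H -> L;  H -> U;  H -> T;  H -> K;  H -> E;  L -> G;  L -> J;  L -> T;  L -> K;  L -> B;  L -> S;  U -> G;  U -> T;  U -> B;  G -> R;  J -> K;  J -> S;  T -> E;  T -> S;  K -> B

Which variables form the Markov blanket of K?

A node's Markov blanket = Pa ∪ Ch ∪ (parents of Ch other than the node itself).
K's children: B.
K has parents H, J, L.
Other parents of K's children:
  B: L, Q, U
Taking the union gives {B, H, J, L, Q, U}.

{B, H, J, L, Q, U}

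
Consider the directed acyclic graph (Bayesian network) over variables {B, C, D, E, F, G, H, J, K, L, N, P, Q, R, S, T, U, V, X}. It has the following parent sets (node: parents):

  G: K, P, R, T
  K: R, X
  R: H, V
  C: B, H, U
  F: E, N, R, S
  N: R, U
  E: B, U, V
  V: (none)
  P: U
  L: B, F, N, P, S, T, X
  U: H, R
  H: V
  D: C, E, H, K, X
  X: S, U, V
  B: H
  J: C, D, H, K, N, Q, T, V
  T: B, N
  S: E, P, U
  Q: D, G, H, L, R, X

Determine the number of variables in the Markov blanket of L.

12

L has child Q.
L's parents: B, F, N, P, S, T, X.
Other parents of L's children:
  Q's other parents are D, G, H, R, X.
MB(L) = {B, D, F, G, H, N, P, Q, R, S, T, X}, which has 12 nodes.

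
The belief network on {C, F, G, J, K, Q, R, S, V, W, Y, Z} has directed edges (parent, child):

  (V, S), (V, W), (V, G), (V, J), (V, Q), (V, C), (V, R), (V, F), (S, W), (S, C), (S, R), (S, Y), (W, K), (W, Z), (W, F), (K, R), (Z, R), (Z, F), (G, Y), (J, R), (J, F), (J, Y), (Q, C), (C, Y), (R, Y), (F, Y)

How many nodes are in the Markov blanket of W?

6

Pa(W) = {S, V}.
W's children: F, K, Z.
Other parents of W's children:
  K: —
  Z: —
  F: J, V, Z
MB(W) = {F, J, K, S, V, Z}, which has 6 nodes.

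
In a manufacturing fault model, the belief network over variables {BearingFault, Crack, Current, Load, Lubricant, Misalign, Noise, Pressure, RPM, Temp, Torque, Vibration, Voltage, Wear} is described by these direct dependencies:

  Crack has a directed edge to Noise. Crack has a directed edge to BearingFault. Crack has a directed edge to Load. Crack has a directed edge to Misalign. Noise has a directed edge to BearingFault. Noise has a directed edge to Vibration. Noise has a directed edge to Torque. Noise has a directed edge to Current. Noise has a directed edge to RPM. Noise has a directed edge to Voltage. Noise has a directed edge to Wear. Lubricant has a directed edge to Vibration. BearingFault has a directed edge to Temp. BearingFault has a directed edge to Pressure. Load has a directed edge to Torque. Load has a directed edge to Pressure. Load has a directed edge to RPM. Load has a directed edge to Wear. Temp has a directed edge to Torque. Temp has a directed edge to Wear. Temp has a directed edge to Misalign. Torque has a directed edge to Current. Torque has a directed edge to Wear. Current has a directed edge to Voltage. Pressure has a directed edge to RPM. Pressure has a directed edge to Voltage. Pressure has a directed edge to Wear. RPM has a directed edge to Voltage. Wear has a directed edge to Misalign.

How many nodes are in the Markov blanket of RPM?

RPM's parents: Load, Noise, Pressure.
Ch(RPM) = {Voltage}.
Co-parents of RPM (other parents of its children):
  parents(Voltage) \ {RPM} = {Current, Noise, Pressure}.
MB(RPM) = {Current, Load, Noise, Pressure, Voltage}, which has 5 nodes.

5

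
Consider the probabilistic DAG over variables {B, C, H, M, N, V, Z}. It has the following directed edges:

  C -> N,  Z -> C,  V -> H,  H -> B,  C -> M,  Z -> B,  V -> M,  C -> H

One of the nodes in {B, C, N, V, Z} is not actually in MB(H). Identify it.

N

A node's Markov blanket = Pa ∪ Ch ∪ (parents of Ch other than the node itself).
Pa(H) = {C, V}.
Ch(H) = {B}.
For each child, the remaining parents (spouses of H):
  B: Z
MB(H) = {B, C, V, Z}.
N is neither a parent, child, nor co-parent of H, so it does not belong.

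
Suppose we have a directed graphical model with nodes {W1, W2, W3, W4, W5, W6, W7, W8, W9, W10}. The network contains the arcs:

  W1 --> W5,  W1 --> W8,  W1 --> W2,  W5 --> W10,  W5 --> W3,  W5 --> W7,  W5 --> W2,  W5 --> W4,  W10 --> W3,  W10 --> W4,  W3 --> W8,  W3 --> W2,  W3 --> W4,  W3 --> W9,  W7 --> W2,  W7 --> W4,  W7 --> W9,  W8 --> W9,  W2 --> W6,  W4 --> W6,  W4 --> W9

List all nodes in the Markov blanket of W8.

By definition, MB(W8) is built from W8's parents, W8's children, and the co-parents of W8.
Parents of W8: W1, W3.
W8 has child W9.
Parents of each child, excluding W8:
  parents(W9) \ {W8} = {W3, W4, W7}.
Taking the union gives {W1, W3, W4, W7, W9}.

{W1, W3, W4, W7, W9}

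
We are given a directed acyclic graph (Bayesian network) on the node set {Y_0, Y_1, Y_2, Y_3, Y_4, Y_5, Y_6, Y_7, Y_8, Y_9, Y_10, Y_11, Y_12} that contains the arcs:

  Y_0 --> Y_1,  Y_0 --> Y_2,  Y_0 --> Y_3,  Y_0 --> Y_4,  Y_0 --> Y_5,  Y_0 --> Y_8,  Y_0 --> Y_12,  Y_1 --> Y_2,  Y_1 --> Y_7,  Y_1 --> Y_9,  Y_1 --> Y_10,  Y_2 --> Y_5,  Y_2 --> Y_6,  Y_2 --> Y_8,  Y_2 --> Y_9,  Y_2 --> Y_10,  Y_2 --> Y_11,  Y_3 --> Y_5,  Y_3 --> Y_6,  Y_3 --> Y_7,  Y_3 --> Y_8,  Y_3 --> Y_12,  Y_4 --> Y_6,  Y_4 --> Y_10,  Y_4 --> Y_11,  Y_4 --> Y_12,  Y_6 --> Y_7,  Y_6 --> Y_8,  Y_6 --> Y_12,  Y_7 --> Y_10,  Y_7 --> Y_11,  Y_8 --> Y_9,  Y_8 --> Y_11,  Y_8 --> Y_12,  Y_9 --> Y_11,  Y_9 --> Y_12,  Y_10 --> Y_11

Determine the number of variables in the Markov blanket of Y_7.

A node's Markov blanket = Pa ∪ Ch ∪ (parents of Ch other than the node itself).
Children of Y_7: Y_10, Y_11.
Y_7's parents: Y_1, Y_3, Y_6.
Other parents of Y_7's children:
  parents(Y_10) \ {Y_7} = {Y_1, Y_2, Y_4}.
  Y_11 also has parents Y_2, Y_4, Y_8, Y_9, Y_10.
MB(Y_7) = {Y_1, Y_2, Y_3, Y_4, Y_6, Y_8, Y_9, Y_10, Y_11}, which has 9 nodes.

9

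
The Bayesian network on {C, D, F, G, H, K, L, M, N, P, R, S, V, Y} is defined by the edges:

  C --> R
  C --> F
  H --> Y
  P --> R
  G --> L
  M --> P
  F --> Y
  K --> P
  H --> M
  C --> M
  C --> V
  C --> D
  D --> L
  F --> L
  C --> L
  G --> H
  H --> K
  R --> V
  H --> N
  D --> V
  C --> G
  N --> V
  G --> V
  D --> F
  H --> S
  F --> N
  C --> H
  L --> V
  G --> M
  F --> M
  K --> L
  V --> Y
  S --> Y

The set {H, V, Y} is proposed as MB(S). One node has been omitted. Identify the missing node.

Recall MB(v) = parents ∪ children ∪ spouses, where spouses are the other parents of v's children.
Pa(S) = {H}.
S's children: Y.
Co-parents of S (other parents of its children):
  Y also has parents F, H, V.
MB(S) = {F, H, V, Y}.
Comparing with the claimed set, F is missing.

F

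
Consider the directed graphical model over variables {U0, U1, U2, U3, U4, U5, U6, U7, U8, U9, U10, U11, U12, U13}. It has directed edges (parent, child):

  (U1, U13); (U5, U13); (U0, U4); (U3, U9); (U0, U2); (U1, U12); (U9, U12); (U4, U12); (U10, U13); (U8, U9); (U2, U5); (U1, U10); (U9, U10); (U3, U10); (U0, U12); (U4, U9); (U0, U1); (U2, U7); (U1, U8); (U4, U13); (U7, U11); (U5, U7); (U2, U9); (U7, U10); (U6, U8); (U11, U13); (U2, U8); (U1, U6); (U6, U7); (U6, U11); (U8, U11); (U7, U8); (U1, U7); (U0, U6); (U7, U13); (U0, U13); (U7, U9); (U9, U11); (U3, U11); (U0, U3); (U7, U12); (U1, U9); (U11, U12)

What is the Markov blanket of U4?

U4's parents: U0.
Children of U4: U9, U12, U13.
For each child, the remaining parents (spouses of U4):
  U9: U1, U2, U3, U7, U8
  U12: U0, U1, U7, U9, U11
  U13: U0, U1, U5, U7, U10, U11
So the Markov blanket of U4 is {U0, U1, U2, U3, U5, U7, U8, U9, U10, U11, U12, U13}.

{U0, U1, U2, U3, U5, U7, U8, U9, U10, U11, U12, U13}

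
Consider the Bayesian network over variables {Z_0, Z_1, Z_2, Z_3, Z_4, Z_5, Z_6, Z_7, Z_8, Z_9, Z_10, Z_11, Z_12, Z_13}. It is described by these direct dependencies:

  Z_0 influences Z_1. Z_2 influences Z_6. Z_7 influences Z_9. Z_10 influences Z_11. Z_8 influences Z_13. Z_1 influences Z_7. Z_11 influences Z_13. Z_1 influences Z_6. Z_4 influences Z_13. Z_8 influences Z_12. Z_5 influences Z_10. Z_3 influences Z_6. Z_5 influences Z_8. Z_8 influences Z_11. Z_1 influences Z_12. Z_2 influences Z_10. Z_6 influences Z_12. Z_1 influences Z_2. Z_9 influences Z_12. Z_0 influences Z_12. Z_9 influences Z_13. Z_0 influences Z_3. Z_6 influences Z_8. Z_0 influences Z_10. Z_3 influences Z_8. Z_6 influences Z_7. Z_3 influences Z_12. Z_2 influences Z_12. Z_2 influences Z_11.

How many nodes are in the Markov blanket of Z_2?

Pa(Z_2) = {Z_1}.
Z_2 has children Z_6, Z_10, Z_11, Z_12.
Other parents of Z_2's children:
  Z_6: Z_1, Z_3
  Z_10: Z_0, Z_5
  Z_11: Z_8, Z_10
  Z_12: Z_0, Z_1, Z_3, Z_6, Z_8, Z_9
MB(Z_2) = {Z_0, Z_1, Z_3, Z_5, Z_6, Z_8, Z_9, Z_10, Z_11, Z_12}, which has 10 nodes.

10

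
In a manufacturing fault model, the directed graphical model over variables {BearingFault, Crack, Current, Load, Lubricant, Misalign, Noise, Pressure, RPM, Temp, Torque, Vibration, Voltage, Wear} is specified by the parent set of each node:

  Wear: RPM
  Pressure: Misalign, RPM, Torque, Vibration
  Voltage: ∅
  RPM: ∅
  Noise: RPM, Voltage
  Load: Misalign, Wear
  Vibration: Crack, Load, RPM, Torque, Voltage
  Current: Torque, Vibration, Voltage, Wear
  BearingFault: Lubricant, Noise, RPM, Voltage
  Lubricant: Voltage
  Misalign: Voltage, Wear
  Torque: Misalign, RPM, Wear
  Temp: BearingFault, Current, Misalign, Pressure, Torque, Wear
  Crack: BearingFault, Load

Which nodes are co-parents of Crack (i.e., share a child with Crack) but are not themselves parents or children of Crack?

{RPM, Torque, Voltage}

Children of Crack: Vibration.
  Vibration also has parents Load, RPM, Torque, Voltage.
Excluding nodes already adjacent to Crack (BearingFault, Load, Vibration), the co-parent-only contribution is {RPM, Torque, Voltage}.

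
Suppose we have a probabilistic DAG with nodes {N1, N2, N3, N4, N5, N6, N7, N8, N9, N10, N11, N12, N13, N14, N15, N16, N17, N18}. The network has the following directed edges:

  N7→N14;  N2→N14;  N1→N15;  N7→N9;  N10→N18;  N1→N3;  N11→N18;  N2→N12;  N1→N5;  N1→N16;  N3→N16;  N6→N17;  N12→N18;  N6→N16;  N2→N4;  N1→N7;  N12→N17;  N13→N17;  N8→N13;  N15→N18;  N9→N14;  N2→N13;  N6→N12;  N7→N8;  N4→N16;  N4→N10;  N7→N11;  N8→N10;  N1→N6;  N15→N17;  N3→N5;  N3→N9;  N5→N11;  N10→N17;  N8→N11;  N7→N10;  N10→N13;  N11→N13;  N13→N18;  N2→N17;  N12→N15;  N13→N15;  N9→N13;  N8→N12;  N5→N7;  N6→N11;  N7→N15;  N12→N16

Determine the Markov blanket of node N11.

A node's Markov blanket = Pa ∪ Ch ∪ (parents of Ch other than the node itself).
Parents of N11: N5, N6, N7, N8.
N11 has children N13, N18.
For each child, the remaining parents (spouses of N11):
  N13: N2, N8, N9, N10
  N18: N10, N12, N13, N15
MB(N11) = {N2, N5, N6, N7, N8, N9, N10, N12, N13, N15, N18}.

{N2, N5, N6, N7, N8, N9, N10, N12, N13, N15, N18}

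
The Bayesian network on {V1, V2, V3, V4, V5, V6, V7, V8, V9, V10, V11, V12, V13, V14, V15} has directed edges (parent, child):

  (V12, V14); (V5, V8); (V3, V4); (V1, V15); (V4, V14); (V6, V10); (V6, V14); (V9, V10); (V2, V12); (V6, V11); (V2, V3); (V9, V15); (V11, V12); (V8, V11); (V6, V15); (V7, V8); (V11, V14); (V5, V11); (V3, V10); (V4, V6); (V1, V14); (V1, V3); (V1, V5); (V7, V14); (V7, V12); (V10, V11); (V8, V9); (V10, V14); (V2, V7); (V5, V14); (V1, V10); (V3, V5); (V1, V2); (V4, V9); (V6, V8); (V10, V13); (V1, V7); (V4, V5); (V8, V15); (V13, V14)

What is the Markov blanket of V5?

By definition, MB(V5) is built from V5's parents, V5's children, and the co-parents of V5.
Pa(V5) = {V1, V3, V4}.
V5's children: V8, V11, V14.
Co-parents of V5 (other parents of its children):
  V8's other parents are V6, V7.
  V11's other parents are V6, V8, V10.
  parents(V14) \ {V5} = {V1, V4, V6, V7, V10, V11, V12, V13}.
Taking the union gives {V1, V3, V4, V6, V7, V8, V10, V11, V12, V13, V14}.

{V1, V3, V4, V6, V7, V8, V10, V11, V12, V13, V14}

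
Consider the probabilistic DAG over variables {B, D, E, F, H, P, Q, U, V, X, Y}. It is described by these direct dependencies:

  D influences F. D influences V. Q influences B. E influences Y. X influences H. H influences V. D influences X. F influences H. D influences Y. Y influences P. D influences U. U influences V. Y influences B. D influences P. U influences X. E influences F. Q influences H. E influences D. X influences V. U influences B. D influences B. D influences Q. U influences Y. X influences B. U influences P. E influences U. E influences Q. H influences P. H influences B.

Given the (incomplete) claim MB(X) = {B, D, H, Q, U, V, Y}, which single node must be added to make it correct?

X's parents: D, U.
Ch(X) = {B, H, V}.
Co-parents of X (other parents of its children):
  H's other parents are F, Q.
  B's other parents are D, H, Q, U, Y.
  parents(V) \ {X} = {D, H, U}.
MB(X) = {B, D, F, H, Q, U, V, Y}.
Comparing with the claimed set, F is missing.

F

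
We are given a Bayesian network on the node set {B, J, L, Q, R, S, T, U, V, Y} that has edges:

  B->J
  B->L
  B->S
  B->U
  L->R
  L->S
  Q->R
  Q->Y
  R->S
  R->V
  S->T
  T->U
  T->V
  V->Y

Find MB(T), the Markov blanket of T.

{B, R, S, U, V}

Recall MB(v) = parents ∪ children ∪ spouses, where spouses are the other parents of v's children.
T has parent S.
Children of T: U, V.
For each child, the remaining parents (spouses of T):
  U's other parent is B.
  parents(V) \ {T} = {R}.
So the Markov blanket of T is {B, R, S, U, V}.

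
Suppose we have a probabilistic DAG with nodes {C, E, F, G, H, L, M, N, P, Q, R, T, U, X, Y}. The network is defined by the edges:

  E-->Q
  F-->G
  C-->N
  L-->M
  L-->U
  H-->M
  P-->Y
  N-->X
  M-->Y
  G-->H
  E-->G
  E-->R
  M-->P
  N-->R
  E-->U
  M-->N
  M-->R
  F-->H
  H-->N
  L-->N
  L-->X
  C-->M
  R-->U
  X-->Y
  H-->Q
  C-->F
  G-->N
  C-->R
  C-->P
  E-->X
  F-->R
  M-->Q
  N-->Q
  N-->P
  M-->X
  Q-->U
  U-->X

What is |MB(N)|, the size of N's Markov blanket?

12

Pa(N) = {C, G, H, L, M}.
Children of N: P, Q, R, X.
Other parents of N's children:
  P: C, M
  Q: E, H, M
  R: C, E, F, M
  X: E, L, M, U
MB(N) = {C, E, F, G, H, L, M, P, Q, R, U, X}, which has 12 nodes.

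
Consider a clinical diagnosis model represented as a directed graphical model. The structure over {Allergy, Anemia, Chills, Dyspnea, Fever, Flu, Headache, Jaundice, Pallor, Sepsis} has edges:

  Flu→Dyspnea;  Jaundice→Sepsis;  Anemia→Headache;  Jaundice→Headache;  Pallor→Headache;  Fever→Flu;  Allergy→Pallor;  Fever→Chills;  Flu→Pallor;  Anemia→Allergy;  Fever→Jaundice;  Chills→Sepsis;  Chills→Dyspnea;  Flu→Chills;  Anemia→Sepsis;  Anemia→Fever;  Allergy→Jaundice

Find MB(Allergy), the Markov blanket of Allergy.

{Anemia, Fever, Flu, Jaundice, Pallor}

Parents of Allergy: Anemia.
Allergy has children Jaundice, Pallor.
Parents of each child, excluding Allergy:
  parents(Pallor) \ {Allergy} = {Flu}.
  Jaundice also has parent Fever.
Union: {Anemia} ∪ {Jaundice, Pallor} ∪ {Fever, Flu} = {Anemia, Fever, Flu, Jaundice, Pallor}.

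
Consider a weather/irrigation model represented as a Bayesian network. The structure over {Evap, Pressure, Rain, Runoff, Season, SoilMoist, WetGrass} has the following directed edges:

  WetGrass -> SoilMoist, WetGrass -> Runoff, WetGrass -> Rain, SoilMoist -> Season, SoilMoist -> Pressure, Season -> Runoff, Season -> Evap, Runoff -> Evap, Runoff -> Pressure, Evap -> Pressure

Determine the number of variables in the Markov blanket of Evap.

The Markov blanket of a node is its parents, its children, and the other parents of its children.
Pa(Evap) = {Runoff, Season}.
Ch(Evap) = {Pressure}.
Parents of each child, excluding Evap:
  parents(Pressure) \ {Evap} = {Runoff, SoilMoist}.
MB(Evap) = {Pressure, Runoff, Season, SoilMoist}, which has 4 nodes.

4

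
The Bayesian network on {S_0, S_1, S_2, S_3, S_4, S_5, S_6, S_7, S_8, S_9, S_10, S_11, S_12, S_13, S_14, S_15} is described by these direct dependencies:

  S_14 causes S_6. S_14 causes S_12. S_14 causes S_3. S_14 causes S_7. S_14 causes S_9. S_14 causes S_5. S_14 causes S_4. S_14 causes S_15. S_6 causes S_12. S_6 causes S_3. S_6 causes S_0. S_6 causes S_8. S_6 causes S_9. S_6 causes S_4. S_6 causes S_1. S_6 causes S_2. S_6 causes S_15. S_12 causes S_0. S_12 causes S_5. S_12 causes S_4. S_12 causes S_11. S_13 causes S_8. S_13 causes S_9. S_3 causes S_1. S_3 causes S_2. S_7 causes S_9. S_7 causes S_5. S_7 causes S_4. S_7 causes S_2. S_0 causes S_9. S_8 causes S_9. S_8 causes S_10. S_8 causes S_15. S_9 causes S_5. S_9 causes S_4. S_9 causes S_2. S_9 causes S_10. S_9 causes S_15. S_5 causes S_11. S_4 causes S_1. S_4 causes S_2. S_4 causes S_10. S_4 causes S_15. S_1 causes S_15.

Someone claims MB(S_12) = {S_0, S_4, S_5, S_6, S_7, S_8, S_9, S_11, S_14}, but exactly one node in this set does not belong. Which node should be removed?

Pa(S_12) = {S_6, S_14}.
S_12's children: S_0, S_4, S_5, S_11.
For each child, the remaining parents (spouses of S_12):
  S_0: S_6
  S_5: S_7, S_9, S_14
  S_4: S_6, S_7, S_9, S_14
  S_11: S_5
MB(S_12) = {S_0, S_4, S_5, S_6, S_7, S_9, S_11, S_14}.
S_8 is neither a parent, child, nor co-parent of S_12, so it does not belong.

S_8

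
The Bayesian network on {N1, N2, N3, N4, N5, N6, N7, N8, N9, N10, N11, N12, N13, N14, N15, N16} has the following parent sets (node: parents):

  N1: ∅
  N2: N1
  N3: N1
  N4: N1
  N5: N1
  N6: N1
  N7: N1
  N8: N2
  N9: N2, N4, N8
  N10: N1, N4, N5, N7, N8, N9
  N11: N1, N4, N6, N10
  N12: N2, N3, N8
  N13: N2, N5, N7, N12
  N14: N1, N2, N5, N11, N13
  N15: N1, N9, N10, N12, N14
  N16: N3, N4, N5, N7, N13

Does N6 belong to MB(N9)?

No

N9's parents: N2, N4, N8.
Ch(N9) = {N10, N15}.
Other parents of N9's children:
  N10: N1, N4, N5, N7, N8
  N15: N1, N10, N12, N14
MB(N9) = {N1, N2, N4, N5, N7, N8, N10, N12, N14, N15}; N6 is not in this set.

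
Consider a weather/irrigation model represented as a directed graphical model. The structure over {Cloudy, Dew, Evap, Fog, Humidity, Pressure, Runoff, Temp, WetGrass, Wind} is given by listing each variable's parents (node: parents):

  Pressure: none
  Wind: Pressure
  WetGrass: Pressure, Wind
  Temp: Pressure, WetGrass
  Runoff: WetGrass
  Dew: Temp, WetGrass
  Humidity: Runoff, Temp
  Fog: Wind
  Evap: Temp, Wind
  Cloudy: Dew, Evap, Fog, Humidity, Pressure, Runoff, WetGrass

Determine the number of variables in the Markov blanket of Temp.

7

By definition, MB(Temp) is built from Temp's parents, Temp's children, and the co-parents of Temp.
Pa(Temp) = {Pressure, WetGrass}.
Temp's children: Dew, Evap, Humidity.
Parents of each child, excluding Temp:
  Dew: WetGrass
  Humidity: Runoff
  Evap: Wind
MB(Temp) = {Dew, Evap, Humidity, Pressure, Runoff, WetGrass, Wind}, which has 7 nodes.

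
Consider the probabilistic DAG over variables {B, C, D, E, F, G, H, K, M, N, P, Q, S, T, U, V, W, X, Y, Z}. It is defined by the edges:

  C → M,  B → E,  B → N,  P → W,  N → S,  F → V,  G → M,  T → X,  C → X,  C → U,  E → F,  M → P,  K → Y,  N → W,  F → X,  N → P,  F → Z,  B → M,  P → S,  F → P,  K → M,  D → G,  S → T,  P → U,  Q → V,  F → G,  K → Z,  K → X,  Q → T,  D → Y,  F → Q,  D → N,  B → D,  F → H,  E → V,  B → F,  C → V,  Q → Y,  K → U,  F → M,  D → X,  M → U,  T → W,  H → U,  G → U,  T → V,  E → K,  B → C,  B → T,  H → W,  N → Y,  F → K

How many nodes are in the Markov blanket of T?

14

T's parents: B, Q, S.
T's children: V, W, X.
Co-parents of T (other parents of its children):
  V also has parents C, E, F, Q.
  parents(W) \ {T} = {H, N, P}.
  parents(X) \ {T} = {C, D, F, K}.
MB(T) = {B, C, D, E, F, H, K, N, P, Q, S, V, W, X}, which has 14 nodes.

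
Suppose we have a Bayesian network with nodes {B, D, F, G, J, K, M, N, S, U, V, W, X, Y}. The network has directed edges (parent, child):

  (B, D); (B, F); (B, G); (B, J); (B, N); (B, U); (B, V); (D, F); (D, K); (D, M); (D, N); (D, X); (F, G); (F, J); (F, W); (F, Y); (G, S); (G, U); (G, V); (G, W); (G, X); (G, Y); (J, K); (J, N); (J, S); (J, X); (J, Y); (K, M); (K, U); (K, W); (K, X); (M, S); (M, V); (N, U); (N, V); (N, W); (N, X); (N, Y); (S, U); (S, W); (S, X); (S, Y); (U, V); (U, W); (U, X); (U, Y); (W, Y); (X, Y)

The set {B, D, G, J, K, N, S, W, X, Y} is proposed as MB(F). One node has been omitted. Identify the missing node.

U

A node's Markov blanket = Pa ∪ Ch ∪ (parents of Ch other than the node itself).
F's parents: B, D.
F's children: G, J, W, Y.
Parents of each child, excluding F:
  parents(G) \ {F} = {B}.
  J's other parent is B.
  W's other parents are G, K, N, S, U.
  parents(Y) \ {F} = {G, J, N, S, U, W, X}.
MB(F) = {B, D, G, J, K, N, S, U, W, X, Y}.
Comparing with the claimed set, U is missing.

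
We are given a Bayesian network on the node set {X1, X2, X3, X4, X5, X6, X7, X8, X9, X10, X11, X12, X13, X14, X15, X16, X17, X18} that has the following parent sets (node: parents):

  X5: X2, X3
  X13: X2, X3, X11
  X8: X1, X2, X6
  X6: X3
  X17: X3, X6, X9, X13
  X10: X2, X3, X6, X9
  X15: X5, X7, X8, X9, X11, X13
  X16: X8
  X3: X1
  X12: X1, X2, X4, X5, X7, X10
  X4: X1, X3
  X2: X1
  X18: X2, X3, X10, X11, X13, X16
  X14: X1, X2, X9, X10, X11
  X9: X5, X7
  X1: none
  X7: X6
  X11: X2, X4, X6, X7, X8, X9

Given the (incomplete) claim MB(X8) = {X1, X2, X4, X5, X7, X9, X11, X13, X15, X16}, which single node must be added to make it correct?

X6

By definition, MB(X8) is built from X8's parents, X8's children, and the co-parents of X8.
X8's children: X11, X15, X16.
X8 has parents X1, X2, X6.
Other parents of X8's children:
  X11 also has parents X2, X4, X6, X7, X9.
  X15's other parents are X5, X7, X9, X11, X13.
  X16: no additional parents.
MB(X8) = {X1, X2, X4, X5, X6, X7, X9, X11, X13, X15, X16}.
Comparing with the claimed set, X6 is missing.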